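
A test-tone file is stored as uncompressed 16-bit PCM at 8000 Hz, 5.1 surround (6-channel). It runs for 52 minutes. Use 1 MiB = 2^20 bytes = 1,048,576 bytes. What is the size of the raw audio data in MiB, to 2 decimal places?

Duration = 52 minutes = 3,120 s.
Bytes = 8,000 samples/s × 3,120 s × 2 bytes/sample × 6 ch = 299,520,000 bytes.
299,520,000 / 1,048,576 = 285.64 MiB.

285.64 MiB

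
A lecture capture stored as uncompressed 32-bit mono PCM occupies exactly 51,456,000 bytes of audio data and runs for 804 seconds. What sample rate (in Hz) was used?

Bytes = sample_rate × seconds × bytes_per_sample × channels.
sample_rate = 51,456,000 / (804 × 4 × 1) = 51,456,000 / 3,216 = 16,000 Hz.

16,000 Hz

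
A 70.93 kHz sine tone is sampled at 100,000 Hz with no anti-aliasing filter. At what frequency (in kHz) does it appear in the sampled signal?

29.07 kHz

Nyquist = 100,000/2 = 50,000 Hz; 70,930 Hz exceeds it.
Alias = |70,930 − 1×100,000| = |70,930 − 100,000| = 29,070 Hz = 29.07 kHz.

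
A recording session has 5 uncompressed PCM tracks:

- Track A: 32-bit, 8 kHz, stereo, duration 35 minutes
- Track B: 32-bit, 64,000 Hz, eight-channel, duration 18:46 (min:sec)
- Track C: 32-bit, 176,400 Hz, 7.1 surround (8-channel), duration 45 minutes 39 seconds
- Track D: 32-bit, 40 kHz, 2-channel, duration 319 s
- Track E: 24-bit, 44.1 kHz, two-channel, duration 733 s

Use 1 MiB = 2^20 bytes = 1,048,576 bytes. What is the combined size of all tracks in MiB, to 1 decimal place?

17354.6 MiB

Track A: 35 minutes = 2,100 s; 8,000 × 2,100 × 4 × 2 = 134,400,000 bytes.
Track B: 18:46 (min:sec) = 1,126 s; 64,000 × 1,126 × 4 × 8 = 2,306,048,000 bytes.
Track C: 45 minutes 39 seconds = 2,739 s; 176,400 × 2,739 × 4 × 8 = 15,461,107,200 bytes.
Track D: 40,000 × 319 × 4 × 2 = 102,080,000 bytes.
Track E: 44,100 × 733 × 3 × 2 = 193,951,800 bytes.
Total = 18,197,587,000 bytes = 17354.6 MiB.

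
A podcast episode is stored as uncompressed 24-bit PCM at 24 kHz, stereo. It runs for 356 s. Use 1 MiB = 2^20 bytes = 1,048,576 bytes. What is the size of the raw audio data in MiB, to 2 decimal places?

Bytes = 24,000 samples/s × 356 s × 3 bytes/sample × 2 ch = 51,264,000 bytes.
51,264,000 / 1,048,576 = 48.89 MiB.

48.89 MiB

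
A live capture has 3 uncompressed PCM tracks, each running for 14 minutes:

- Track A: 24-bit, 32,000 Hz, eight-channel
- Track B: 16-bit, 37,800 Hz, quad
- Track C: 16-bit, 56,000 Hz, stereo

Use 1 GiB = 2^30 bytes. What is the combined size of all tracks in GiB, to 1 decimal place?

14 minutes = 840 s.
Track A: 32,000 × 840 × 3 × 8 = 645,120,000 bytes.
Track B: 37,800 × 840 × 2 × 4 = 254,016,000 bytes.
Track C: 56,000 × 840 × 2 × 2 = 188,160,000 bytes.
Total = 1,087,296,000 bytes = 1.0 GiB.

1.0 GiB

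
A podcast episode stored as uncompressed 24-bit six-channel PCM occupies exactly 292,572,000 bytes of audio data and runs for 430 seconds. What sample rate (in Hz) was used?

Bytes = sample_rate × seconds × bytes_per_sample × channels.
sample_rate = 292,572,000 / (430 × 3 × 6) = 292,572,000 / 7,740 = 37,800 Hz.

37,800 Hz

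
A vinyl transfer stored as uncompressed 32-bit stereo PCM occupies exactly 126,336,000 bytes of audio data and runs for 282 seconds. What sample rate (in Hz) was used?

56,000 Hz

Bytes = sample_rate × seconds × bytes_per_sample × channels.
sample_rate = 126,336,000 / (282 × 4 × 2) = 126,336,000 / 2,256 = 56,000 Hz.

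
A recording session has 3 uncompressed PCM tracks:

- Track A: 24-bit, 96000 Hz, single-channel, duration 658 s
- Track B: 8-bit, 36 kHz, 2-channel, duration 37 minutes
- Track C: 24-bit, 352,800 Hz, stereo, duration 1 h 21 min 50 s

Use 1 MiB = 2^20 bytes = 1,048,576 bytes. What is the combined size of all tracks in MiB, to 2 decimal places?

10245.16 MiB

Track A: 96,000 × 658 × 3 × 1 = 189,504,000 bytes.
Track B: 37 minutes = 2,220 s; 36,000 × 2,220 × 1 × 2 = 159,840,000 bytes.
Track C: 1 h 21 min 50 s = 4,910 s; 352,800 × 4,910 × 3 × 2 = 10,393,488,000 bytes.
Total = 10,742,832,000 bytes = 10245.16 MiB.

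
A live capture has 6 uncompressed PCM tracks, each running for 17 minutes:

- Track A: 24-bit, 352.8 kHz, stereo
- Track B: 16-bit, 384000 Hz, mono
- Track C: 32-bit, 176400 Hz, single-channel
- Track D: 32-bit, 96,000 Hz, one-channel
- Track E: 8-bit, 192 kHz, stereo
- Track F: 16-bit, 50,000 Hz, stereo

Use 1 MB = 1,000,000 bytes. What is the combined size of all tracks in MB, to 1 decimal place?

4649.6 MB

17 minutes = 1,020 s.
Track A: 352,800 × 1,020 × 3 × 2 = 2,159,136,000 bytes.
Track B: 384,000 × 1,020 × 2 × 1 = 783,360,000 bytes.
Track C: 176,400 × 1,020 × 4 × 1 = 719,712,000 bytes.
Track D: 96,000 × 1,020 × 4 × 1 = 391,680,000 bytes.
Track E: 192,000 × 1,020 × 1 × 2 = 391,680,000 bytes.
Track F: 50,000 × 1,020 × 2 × 2 = 204,000,000 bytes.
Total = 4,649,568,000 bytes = 4649.6 MB.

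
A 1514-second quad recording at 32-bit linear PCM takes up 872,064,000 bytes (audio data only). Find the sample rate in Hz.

36,000 Hz

Bytes = sample_rate × seconds × bytes_per_sample × channels.
sample_rate = 872,064,000 / (1,514 × 4 × 4) = 872,064,000 / 24,224 = 36,000 Hz.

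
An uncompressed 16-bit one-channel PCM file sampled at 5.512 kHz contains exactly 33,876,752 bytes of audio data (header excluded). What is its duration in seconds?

3,073 seconds

Byte rate = 5,512 × 2 × 1 = 11,024 bytes/s.
Duration = 33,876,752 / 11,024 = 3,073 s.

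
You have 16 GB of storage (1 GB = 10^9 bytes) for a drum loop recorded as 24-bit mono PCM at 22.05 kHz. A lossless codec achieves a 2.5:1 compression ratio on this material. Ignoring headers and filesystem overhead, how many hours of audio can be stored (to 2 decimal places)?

Uncompressed byte rate = 22,050 × 3 × 1 = 66,150 bytes/s.
After 2.5:1 compression, effective rate ≈ 26460 bytes/s.
Capacity = 16 × 1,000,000,000 = 16,000,000,000 bytes.
16,000,000,000 / effective rate ≈ 604686.32 s → 167.97 hours.

167.97 hours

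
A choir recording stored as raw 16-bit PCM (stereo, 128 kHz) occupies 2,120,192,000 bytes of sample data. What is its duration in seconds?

4,141 seconds

Byte rate = 128,000 × 2 × 2 = 512,000 bytes/s.
Duration = 2,120,192,000 / 512,000 = 4,141 s.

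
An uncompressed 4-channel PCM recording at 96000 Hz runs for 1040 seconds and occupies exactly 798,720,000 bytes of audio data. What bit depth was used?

16 bits

Bytes per sample = 798,720,000 / (96,000 × 1,040 × 4) = 798,720,000 / 399,360,000 = 2.
Bit depth = 2 × 8 = 16 bits.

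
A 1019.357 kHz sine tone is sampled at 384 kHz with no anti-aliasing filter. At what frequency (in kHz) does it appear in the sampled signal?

132.643 kHz

Nyquist = 384,000/2 = 192,000 Hz; 1,019,357 Hz exceeds it.
Alias = |1,019,357 − 3×384,000| = |1,019,357 − 1,152,000| = 132,643 Hz = 132.643 kHz.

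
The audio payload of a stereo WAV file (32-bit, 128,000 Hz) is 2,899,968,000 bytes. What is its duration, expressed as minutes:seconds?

Byte rate = 128,000 × 4 × 2 = 1,024,000 bytes/s.
Duration = 2,899,968,000 / 1,024,000 = 2,832 s.
2,832 s = 47:12.

47:12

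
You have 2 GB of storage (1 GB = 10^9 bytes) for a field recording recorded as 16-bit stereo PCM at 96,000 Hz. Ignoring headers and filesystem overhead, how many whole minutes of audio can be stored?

Uncompressed byte rate = 96,000 × 2 × 2 = 384,000 bytes/s.
Capacity = 2 × 1,000,000,000 = 2,000,000,000 bytes.
2,000,000,000 / 384,000 ≈ 5208.33 s → 86 minutes.

86 minutes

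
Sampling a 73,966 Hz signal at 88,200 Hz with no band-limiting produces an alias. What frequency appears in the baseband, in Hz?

Nyquist = 88,200/2 = 44,100 Hz; 73,966 Hz exceeds it.
Alias = |73,966 − 1×88,200| = |73,966 − 88,200| = 14,234 Hz.

14,234 Hz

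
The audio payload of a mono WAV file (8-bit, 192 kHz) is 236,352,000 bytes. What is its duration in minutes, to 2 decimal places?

Byte rate = 192,000 × 1 × 1 = 192,000 bytes/s.
Duration = 236,352,000 / 192,000 = 1,231 s.
1,231 s / 60 = 20.52 minutes.

20.52 minutes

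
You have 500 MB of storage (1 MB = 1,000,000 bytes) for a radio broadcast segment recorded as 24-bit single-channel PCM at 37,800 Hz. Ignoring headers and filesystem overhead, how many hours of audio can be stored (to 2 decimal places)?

1.22 hours

Uncompressed byte rate = 37,800 × 3 × 1 = 113,400 bytes/s.
Capacity = 500 × 1,000,000 = 500,000,000 bytes.
500,000,000 / 113,400 ≈ 4409.17 s → 1.22 hours.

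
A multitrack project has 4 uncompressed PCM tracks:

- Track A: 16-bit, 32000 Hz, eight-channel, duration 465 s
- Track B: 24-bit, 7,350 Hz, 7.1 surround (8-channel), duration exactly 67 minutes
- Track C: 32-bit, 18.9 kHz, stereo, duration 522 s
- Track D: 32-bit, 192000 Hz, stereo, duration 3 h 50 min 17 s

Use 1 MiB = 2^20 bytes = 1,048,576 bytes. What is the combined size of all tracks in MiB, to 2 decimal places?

Track A: 32,000 × 465 × 2 × 8 = 238,080,000 bytes.
Track B: exactly 67 minutes = 4,020 s; 7,350 × 4,020 × 3 × 8 = 709,128,000 bytes.
Track C: 18,900 × 522 × 4 × 2 = 78,926,400 bytes.
Track D: 3 h 50 min 17 s = 13,817 s; 192,000 × 13,817 × 4 × 2 = 21,222,912,000 bytes.
Total = 22,249,046,400 bytes = 21218.34 MiB.

21218.34 MiB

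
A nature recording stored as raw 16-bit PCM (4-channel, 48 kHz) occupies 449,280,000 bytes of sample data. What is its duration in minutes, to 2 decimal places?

19.50 minutes

Byte rate = 48,000 × 2 × 4 = 384,000 bytes/s.
Duration = 449,280,000 / 384,000 = 1,170 s.
1,170 s / 60 = 19.50 minutes.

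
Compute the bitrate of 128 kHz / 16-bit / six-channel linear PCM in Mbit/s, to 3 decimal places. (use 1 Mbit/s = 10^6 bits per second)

Bit rate = 128,000 × 16 × 6 = 12,288,000 bits/s.
= 12.288 Mbit/s.

12.288 Mbit/s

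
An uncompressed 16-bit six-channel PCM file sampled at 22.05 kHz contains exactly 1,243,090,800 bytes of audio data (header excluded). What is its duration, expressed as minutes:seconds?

Byte rate = 22,050 × 2 × 6 = 264,600 bytes/s.
Duration = 1,243,090,800 / 264,600 = 4,698 s.
4,698 s = 78:18.

78:18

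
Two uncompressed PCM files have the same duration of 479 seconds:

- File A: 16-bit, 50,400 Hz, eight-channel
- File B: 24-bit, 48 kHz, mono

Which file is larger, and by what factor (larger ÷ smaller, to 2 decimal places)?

File A: 50,400 × 2 × 8 = 806,400 bytes/s.
File B: 48,000 × 3 × 1 = 144,000 bytes/s.
File A is larger; ratio = 386,265,600 / 68,976,000 = 5.60.

File A, by a factor of 5.60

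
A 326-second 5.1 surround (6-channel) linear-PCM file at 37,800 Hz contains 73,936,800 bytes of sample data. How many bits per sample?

8 bits

Bytes per sample = 73,936,800 / (37,800 × 326 × 6) = 73,936,800 / 73,936,800 = 1.
Bit depth = 1 × 8 = 8 bits.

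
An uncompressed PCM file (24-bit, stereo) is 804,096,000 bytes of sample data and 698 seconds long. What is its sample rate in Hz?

Bytes = sample_rate × seconds × bytes_per_sample × channels.
sample_rate = 804,096,000 / (698 × 3 × 2) = 804,096,000 / 4,188 = 192,000 Hz.

192,000 Hz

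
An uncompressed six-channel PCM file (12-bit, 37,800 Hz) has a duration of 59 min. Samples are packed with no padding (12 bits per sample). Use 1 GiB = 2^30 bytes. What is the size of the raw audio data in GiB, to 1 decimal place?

1.1 GiB

Duration = 59 min = 3,540 s.
Bits = 37,800 × 3,540 × 12 × 6 = 9,634,464,000 bits = 1,204,308,000 bytes.
1,204,308,000 / 1,073,741,824 = 1.1 GiB.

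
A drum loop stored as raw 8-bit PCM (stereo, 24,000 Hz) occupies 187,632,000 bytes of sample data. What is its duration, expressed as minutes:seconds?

Byte rate = 24,000 × 1 × 2 = 48,000 bytes/s.
Duration = 187,632,000 / 48,000 = 3,909 s.
3,909 s = 65:09.

65:09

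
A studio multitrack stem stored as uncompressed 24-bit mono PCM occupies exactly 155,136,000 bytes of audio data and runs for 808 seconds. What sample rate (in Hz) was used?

Bytes = sample_rate × seconds × bytes_per_sample × channels.
sample_rate = 155,136,000 / (808 × 3 × 1) = 155,136,000 / 2,424 = 64,000 Hz.

64,000 Hz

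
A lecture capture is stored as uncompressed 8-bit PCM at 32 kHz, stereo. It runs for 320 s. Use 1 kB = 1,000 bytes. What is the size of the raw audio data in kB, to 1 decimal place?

20480.0 kB

Bytes = 32,000 samples/s × 320 s × 1 bytes/sample × 2 ch = 20,480,000 bytes.
20,480,000 / 1,000 = 20480.0 kB.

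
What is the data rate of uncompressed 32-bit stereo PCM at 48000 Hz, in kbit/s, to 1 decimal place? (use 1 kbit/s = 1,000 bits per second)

3072.0 kbit/s

Bit rate = 48,000 × 32 × 2 = 3,072,000 bits/s.
= 3072.0 kbit/s.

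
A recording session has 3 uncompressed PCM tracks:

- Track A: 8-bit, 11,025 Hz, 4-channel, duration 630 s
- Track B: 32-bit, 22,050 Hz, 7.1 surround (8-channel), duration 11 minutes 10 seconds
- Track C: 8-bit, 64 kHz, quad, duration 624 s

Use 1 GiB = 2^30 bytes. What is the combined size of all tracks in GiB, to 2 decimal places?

0.61 GiB

Track A: 11,025 × 630 × 1 × 4 = 27,783,000 bytes.
Track B: 11 minutes 10 seconds = 670 s; 22,050 × 670 × 4 × 8 = 472,752,000 bytes.
Track C: 64,000 × 624 × 1 × 4 = 159,744,000 bytes.
Total = 660,279,000 bytes = 0.61 GiB.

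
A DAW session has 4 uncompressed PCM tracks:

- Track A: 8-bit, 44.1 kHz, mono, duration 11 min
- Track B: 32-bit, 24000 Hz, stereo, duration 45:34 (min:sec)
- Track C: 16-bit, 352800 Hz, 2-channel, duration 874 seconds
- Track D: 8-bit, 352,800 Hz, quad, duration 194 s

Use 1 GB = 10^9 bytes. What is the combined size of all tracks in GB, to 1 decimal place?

Track A: 11 min = 660 s; 44,100 × 660 × 1 × 1 = 29,106,000 bytes.
Track B: 45:34 (min:sec) = 2,734 s; 24,000 × 2,734 × 4 × 2 = 524,928,000 bytes.
Track C: 352,800 × 874 × 2 × 2 = 1,233,388,800 bytes.
Track D: 352,800 × 194 × 1 × 4 = 273,772,800 bytes.
Total = 2,061,195,600 bytes = 2.1 GB.

2.1 GB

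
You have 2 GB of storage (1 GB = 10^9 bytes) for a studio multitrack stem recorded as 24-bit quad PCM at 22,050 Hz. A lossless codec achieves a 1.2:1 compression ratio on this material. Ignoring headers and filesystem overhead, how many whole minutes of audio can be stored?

151 minutes

Uncompressed byte rate = 22,050 × 3 × 4 = 264,600 bytes/s.
After 1.2:1 compression, effective rate ≈ 220500 bytes/s.
Capacity = 2 × 1,000,000,000 = 2,000,000,000 bytes.
2,000,000,000 / effective rate ≈ 9070.29 s → 151 minutes.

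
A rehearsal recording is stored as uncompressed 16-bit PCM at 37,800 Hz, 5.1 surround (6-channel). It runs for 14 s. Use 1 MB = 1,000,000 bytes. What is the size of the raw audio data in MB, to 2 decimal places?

6.35 MB

Bytes = 37,800 samples/s × 14 s × 2 bytes/sample × 6 ch = 6,350,400 bytes.
6,350,400 / 1,000,000 = 6.35 MB.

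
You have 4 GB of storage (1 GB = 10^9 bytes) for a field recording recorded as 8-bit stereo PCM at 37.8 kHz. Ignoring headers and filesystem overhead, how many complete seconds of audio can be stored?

52,910 seconds

Uncompressed byte rate = 37,800 × 1 × 2 = 75,600 bytes/s.
Capacity = 4 × 1,000,000,000 = 4,000,000,000 bytes.
4,000,000,000 / 75,600 ≈ 52910.05 s → 52,910 seconds.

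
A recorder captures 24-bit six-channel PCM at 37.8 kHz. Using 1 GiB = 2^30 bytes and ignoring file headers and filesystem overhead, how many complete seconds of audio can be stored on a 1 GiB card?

1,578 seconds

Uncompressed byte rate = 37,800 × 3 × 6 = 680,400 bytes/s.
Capacity = 1 × 1,073,741,824 = 1,073,741,824 bytes.
1,073,741,824 / 680,400 ≈ 1578.1 s → 1,578 seconds.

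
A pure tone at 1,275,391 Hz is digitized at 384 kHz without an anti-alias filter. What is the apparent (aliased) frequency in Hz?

Nyquist = 384,000/2 = 192,000 Hz; 1,275,391 Hz exceeds it.
Alias = |1,275,391 − 3×384,000| = |1,275,391 − 1,152,000| = 123,391 Hz.

123,391 Hz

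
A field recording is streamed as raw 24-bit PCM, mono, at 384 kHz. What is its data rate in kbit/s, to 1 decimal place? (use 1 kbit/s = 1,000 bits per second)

9216.0 kbit/s

Bit rate = 384,000 × 24 × 1 = 9,216,000 bits/s.
= 9216.0 kbit/s.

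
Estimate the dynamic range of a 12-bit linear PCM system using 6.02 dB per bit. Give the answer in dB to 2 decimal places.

72.24 dB

12 × 6.02 = 72.24 dB.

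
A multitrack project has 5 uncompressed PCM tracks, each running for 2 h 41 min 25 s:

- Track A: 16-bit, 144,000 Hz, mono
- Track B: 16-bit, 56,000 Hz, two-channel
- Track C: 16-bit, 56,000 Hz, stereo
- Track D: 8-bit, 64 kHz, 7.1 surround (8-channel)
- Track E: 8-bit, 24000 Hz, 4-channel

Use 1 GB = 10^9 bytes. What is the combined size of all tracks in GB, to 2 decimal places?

13.02 GB

2 h 41 min 25 s = 9,685 s.
Track A: 144,000 × 9,685 × 2 × 1 = 2,789,280,000 bytes.
Track B: 56,000 × 9,685 × 2 × 2 = 2,169,440,000 bytes.
Track C: 56,000 × 9,685 × 2 × 2 = 2,169,440,000 bytes.
Track D: 64,000 × 9,685 × 1 × 8 = 4,958,720,000 bytes.
Track E: 24,000 × 9,685 × 1 × 4 = 929,760,000 bytes.
Total = 13,016,640,000 bytes = 13.02 GB.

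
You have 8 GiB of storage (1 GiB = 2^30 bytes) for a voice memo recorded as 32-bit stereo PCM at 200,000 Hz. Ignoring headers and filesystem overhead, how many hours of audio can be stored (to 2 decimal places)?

Uncompressed byte rate = 200,000 × 4 × 2 = 1,600,000 bytes/s.
Capacity = 8 × 1,073,741,824 = 8,589,934,592 bytes.
8,589,934,592 / 1,600,000 ≈ 5368.71 s → 1.49 hours.

1.49 hours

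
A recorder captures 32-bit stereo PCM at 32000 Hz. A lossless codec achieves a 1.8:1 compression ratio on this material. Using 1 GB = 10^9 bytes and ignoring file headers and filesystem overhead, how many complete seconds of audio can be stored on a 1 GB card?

7,031 seconds

Uncompressed byte rate = 32,000 × 4 × 2 = 256,000 bytes/s.
After 1.8:1 compression, effective rate ≈ 142222.22 bytes/s.
Capacity = 1 × 1,000,000,000 = 1,000,000,000 bytes.
1,000,000,000 / effective rate ≈ 7031.25 s → 7,031 seconds.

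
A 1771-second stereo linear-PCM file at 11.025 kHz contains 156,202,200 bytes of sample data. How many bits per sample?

Bytes per sample = 156,202,200 / (11,025 × 1,771 × 2) = 156,202,200 / 39,050,550 = 4.
Bit depth = 4 × 8 = 32 bits.

32 bits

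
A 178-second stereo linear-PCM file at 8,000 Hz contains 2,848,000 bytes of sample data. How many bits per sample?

Bytes per sample = 2,848,000 / (8,000 × 178 × 2) = 2,848,000 / 2,848,000 = 1.
Bit depth = 1 × 8 = 8 bits.

8 bits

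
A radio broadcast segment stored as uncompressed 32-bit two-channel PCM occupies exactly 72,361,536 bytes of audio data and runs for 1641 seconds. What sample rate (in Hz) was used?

Bytes = sample_rate × seconds × bytes_per_sample × channels.
sample_rate = 72,361,536 / (1,641 × 4 × 2) = 72,361,536 / 13,128 = 5,512 Hz.

5,512 Hz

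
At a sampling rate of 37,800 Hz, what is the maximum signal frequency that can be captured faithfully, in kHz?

18.9 kHz

Nyquist frequency = sample rate / 2 = 37,800 / 2 = 18.9 kHz.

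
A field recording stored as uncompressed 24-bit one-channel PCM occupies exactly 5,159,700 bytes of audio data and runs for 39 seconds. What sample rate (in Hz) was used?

44,100 Hz

Bytes = sample_rate × seconds × bytes_per_sample × channels.
sample_rate = 5,159,700 / (39 × 3 × 1) = 5,159,700 / 117 = 44,100 Hz.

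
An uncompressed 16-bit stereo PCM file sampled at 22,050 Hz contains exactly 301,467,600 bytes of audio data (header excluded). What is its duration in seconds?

Byte rate = 22,050 × 2 × 2 = 88,200 bytes/s.
Duration = 301,467,600 / 88,200 = 3,418 s.

3,418 seconds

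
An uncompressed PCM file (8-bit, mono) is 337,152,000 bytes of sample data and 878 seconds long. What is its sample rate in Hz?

384,000 Hz

Bytes = sample_rate × seconds × bytes_per_sample × channels.
sample_rate = 337,152,000 / (878 × 1 × 1) = 337,152,000 / 878 = 384,000 Hz.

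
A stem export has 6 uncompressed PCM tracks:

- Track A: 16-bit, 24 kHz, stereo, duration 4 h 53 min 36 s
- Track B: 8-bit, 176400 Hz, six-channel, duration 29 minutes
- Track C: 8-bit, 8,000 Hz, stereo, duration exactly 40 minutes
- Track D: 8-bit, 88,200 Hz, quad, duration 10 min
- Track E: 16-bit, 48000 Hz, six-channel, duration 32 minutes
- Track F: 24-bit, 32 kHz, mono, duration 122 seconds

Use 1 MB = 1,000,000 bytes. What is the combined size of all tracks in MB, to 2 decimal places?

4900.46 MB

Track A: 4 h 53 min 36 s = 17,616 s; 24,000 × 17,616 × 2 × 2 = 1,691,136,000 bytes.
Track B: 29 minutes = 1,740 s; 176,400 × 1,740 × 1 × 6 = 1,841,616,000 bytes.
Track C: exactly 40 minutes = 2,400 s; 8,000 × 2,400 × 1 × 2 = 38,400,000 bytes.
Track D: 10 min = 600 s; 88,200 × 600 × 1 × 4 = 211,680,000 bytes.
Track E: 32 minutes = 1,920 s; 48,000 × 1,920 × 2 × 6 = 1,105,920,000 bytes.
Track F: 32,000 × 122 × 3 × 1 = 11,712,000 bytes.
Total = 4,900,464,000 bytes = 4900.46 MB.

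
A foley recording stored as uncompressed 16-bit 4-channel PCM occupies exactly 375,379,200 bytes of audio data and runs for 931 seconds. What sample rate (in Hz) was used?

Bytes = sample_rate × seconds × bytes_per_sample × channels.
sample_rate = 375,379,200 / (931 × 2 × 4) = 375,379,200 / 7,448 = 50,400 Hz.

50,400 Hz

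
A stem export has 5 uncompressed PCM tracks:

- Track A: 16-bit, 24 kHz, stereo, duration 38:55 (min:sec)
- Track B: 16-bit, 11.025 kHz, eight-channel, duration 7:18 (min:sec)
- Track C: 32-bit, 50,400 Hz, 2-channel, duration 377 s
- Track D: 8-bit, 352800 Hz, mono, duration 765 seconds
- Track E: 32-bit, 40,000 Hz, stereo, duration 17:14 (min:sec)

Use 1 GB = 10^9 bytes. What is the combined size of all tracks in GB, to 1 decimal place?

Track A: 38:55 (min:sec) = 2,335 s; 24,000 × 2,335 × 2 × 2 = 224,160,000 bytes.
Track B: 7:18 (min:sec) = 438 s; 11,025 × 438 × 2 × 8 = 77,263,200 bytes.
Track C: 50,400 × 377 × 4 × 2 = 152,006,400 bytes.
Track D: 352,800 × 765 × 1 × 1 = 269,892,000 bytes.
Track E: 17:14 (min:sec) = 1,034 s; 40,000 × 1,034 × 4 × 2 = 330,880,000 bytes.
Total = 1,054,201,600 bytes = 1.1 GB.

1.1 GB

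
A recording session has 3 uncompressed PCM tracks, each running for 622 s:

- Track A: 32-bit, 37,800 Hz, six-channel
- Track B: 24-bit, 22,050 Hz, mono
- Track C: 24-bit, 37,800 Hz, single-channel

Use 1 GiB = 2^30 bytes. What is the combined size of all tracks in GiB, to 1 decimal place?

Track A: 37,800 × 622 × 4 × 6 = 564,278,400 bytes.
Track B: 22,050 × 622 × 3 × 1 = 41,145,300 bytes.
Track C: 37,800 × 622 × 3 × 1 = 70,534,800 bytes.
Total = 675,958,500 bytes = 0.6 GiB.

0.6 GiB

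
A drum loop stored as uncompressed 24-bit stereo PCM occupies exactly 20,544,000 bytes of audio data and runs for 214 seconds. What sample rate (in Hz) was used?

Bytes = sample_rate × seconds × bytes_per_sample × channels.
sample_rate = 20,544,000 / (214 × 3 × 2) = 20,544,000 / 1,284 = 16,000 Hz.

16,000 Hz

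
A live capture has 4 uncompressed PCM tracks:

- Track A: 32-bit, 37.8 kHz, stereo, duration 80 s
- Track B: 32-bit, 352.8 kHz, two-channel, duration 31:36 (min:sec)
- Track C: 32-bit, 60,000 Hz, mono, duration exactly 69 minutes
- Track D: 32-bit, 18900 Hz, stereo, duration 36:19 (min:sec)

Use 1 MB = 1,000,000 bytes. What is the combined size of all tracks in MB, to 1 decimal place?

6698.5 MB

Track A: 37,800 × 80 × 4 × 2 = 24,192,000 bytes.
Track B: 31:36 (min:sec) = 1,896 s; 352,800 × 1,896 × 4 × 2 = 5,351,270,400 bytes.
Track C: exactly 69 minutes = 4,140 s; 60,000 × 4,140 × 4 × 1 = 993,600,000 bytes.
Track D: 36:19 (min:sec) = 2,179 s; 18,900 × 2,179 × 4 × 2 = 329,464,800 bytes.
Total = 6,698,527,200 bytes = 6698.5 MB.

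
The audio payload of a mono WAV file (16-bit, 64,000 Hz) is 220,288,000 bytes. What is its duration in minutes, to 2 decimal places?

28.68 minutes

Byte rate = 64,000 × 2 × 1 = 128,000 bytes/s.
Duration = 220,288,000 / 128,000 = 1,721 s.
1,721 s / 60 = 28.68 minutes.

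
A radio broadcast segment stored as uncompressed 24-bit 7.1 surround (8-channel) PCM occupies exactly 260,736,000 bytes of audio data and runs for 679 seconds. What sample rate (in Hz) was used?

16,000 Hz

Bytes = sample_rate × seconds × bytes_per_sample × channels.
sample_rate = 260,736,000 / (679 × 3 × 8) = 260,736,000 / 16,296 = 16,000 Hz.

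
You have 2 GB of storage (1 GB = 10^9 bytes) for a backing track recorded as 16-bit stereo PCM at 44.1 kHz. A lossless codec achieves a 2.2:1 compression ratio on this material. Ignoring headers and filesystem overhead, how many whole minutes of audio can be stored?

Uncompressed byte rate = 44,100 × 2 × 2 = 176,400 bytes/s.
After 2.2:1 compression, effective rate ≈ 80181.82 bytes/s.
Capacity = 2 × 1,000,000,000 = 2,000,000,000 bytes.
2,000,000,000 / effective rate ≈ 24943.31 s → 415 minutes.

415 minutes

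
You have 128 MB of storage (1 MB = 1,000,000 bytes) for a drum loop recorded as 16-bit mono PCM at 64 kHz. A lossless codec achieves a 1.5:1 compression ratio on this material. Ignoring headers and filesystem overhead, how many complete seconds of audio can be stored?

Uncompressed byte rate = 64,000 × 2 × 1 = 128,000 bytes/s.
After 1.5:1 compression, effective rate ≈ 85333.33 bytes/s.
Capacity = 128 × 1,000,000 = 128,000,000 bytes.
128,000,000 / effective rate ≈ 1500 s → 1,500 seconds.

1,500 seconds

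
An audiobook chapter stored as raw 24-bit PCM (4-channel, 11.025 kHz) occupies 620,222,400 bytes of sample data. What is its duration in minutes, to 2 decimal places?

Byte rate = 11,025 × 3 × 4 = 132,300 bytes/s.
Duration = 620,222,400 / 132,300 = 4,688 s.
4,688 s / 60 = 78.13 minutes.

78.13 minutes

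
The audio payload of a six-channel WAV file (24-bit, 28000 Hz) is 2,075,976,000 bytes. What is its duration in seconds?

Byte rate = 28,000 × 3 × 6 = 504,000 bytes/s.
Duration = 2,075,976,000 / 504,000 = 4,119 s.

4,119 seconds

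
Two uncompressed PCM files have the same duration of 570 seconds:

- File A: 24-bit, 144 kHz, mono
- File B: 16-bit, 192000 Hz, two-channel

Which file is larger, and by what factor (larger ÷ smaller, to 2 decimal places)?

File B, by a factor of 1.78

File A: 144,000 × 3 × 1 = 432,000 bytes/s.
File B: 192,000 × 2 × 2 = 768,000 bytes/s.
File B is larger; ratio = 437,760,000 / 246,240,000 = 1.78.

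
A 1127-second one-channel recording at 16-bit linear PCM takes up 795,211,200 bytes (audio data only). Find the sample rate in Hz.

352,800 Hz

Bytes = sample_rate × seconds × bytes_per_sample × channels.
sample_rate = 795,211,200 / (1,127 × 2 × 1) = 795,211,200 / 2,254 = 352,800 Hz.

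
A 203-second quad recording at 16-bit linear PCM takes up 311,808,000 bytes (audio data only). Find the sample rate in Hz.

192,000 Hz

Bytes = sample_rate × seconds × bytes_per_sample × channels.
sample_rate = 311,808,000 / (203 × 2 × 4) = 311,808,000 / 1,624 = 192,000 Hz.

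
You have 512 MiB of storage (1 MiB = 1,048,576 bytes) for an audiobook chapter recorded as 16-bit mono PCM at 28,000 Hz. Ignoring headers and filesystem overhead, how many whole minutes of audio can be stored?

159 minutes

Uncompressed byte rate = 28,000 × 2 × 1 = 56,000 bytes/s.
Capacity = 512 × 1,048,576 = 536,870,912 bytes.
536,870,912 / 56,000 ≈ 9586.98 s → 159 minutes.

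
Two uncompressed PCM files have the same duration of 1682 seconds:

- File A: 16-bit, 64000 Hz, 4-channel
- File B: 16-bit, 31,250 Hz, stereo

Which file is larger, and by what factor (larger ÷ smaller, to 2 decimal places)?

File A, by a factor of 4.10

File A: 64,000 × 2 × 4 = 512,000 bytes/s.
File B: 31,250 × 2 × 2 = 125,000 bytes/s.
File A is larger; ratio = 861,184,000 / 210,250,000 = 4.10.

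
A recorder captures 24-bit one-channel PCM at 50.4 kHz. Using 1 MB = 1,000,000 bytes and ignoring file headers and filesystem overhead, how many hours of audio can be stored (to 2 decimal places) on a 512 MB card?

0.94 hours

Uncompressed byte rate = 50,400 × 3 × 1 = 151,200 bytes/s.
Capacity = 512 × 1,000,000 = 512,000,000 bytes.
512,000,000 / 151,200 ≈ 3386.24 s → 0.94 hours.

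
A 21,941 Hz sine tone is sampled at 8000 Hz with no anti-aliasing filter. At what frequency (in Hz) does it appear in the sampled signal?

Nyquist = 8,000/2 = 4,000 Hz; 21,941 Hz exceeds it.
Alias = |21,941 − 3×8,000| = |21,941 − 24,000| = 2,059 Hz.

2,059 Hz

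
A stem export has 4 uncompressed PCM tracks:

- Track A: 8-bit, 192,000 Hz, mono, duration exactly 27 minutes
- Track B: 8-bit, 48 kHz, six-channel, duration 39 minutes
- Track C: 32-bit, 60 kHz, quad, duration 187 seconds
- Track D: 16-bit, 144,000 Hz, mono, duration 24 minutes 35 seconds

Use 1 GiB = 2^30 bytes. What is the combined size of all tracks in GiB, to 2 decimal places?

Track A: exactly 27 minutes = 1,620 s; 192,000 × 1,620 × 1 × 1 = 311,040,000 bytes.
Track B: 39 minutes = 2,340 s; 48,000 × 2,340 × 1 × 6 = 673,920,000 bytes.
Track C: 60,000 × 187 × 4 × 4 = 179,520,000 bytes.
Track D: 24 minutes 35 seconds = 1,475 s; 144,000 × 1,475 × 2 × 1 = 424,800,000 bytes.
Total = 1,589,280,000 bytes = 1.48 GiB.

1.48 GiB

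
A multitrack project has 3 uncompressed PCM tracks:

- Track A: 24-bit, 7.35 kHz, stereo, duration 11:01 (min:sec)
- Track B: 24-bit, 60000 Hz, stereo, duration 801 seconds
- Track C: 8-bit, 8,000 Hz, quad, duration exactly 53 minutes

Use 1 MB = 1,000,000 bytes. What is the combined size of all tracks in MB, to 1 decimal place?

Track A: 11:01 (min:sec) = 661 s; 7,350 × 661 × 3 × 2 = 29,150,100 bytes.
Track B: 60,000 × 801 × 3 × 2 = 288,360,000 bytes.
Track C: exactly 53 minutes = 3,180 s; 8,000 × 3,180 × 1 × 4 = 101,760,000 bytes.
Total = 419,270,100 bytes = 419.3 MB.

419.3 MB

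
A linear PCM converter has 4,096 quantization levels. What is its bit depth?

12 bits

log2(4,096) = 12.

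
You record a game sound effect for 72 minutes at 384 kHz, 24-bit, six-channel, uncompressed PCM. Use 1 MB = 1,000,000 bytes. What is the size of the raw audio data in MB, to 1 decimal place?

29859.8 MB

Duration = 72 minutes = 4,320 s.
Bytes = 384,000 samples/s × 4,320 s × 3 bytes/sample × 6 ch = 29,859,840,000 bytes.
29,859,840,000 / 1,000,000 = 29859.8 MB.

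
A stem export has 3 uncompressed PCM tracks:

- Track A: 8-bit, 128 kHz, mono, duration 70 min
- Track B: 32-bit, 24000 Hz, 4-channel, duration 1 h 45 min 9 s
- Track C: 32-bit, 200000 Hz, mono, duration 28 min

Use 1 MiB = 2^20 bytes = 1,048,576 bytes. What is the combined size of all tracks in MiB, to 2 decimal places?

4104.86 MiB

Track A: 70 min = 4,200 s; 128,000 × 4,200 × 1 × 1 = 537,600,000 bytes.
Track B: 1 h 45 min 9 s = 6,309 s; 24,000 × 6,309 × 4 × 4 = 2,422,656,000 bytes.
Track C: 28 min = 1,680 s; 200,000 × 1,680 × 4 × 1 = 1,344,000,000 bytes.
Total = 4,304,256,000 bytes = 4104.86 MiB.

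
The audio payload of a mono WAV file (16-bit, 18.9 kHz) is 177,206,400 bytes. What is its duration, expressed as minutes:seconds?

Byte rate = 18,900 × 2 × 1 = 37,800 bytes/s.
Duration = 177,206,400 / 37,800 = 4,688 s.
4,688 s = 78:08.

78:08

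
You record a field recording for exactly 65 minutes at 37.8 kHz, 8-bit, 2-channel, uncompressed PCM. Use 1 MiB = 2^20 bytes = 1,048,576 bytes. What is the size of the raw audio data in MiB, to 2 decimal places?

281.18 MiB

Duration = exactly 65 minutes = 3,900 s.
Bytes = 37,800 samples/s × 3,900 s × 1 bytes/sample × 2 ch = 294,840,000 bytes.
294,840,000 / 1,048,576 = 281.18 MiB.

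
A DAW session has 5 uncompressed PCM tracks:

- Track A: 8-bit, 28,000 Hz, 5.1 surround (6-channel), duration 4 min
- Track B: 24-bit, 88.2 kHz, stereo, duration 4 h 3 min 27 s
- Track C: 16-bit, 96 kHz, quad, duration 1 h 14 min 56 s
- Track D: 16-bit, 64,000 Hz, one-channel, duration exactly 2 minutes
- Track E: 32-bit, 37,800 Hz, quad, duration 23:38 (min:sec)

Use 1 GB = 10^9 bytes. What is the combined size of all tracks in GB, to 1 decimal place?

Track A: 4 min = 240 s; 28,000 × 240 × 1 × 6 = 40,320,000 bytes.
Track B: 4 h 3 min 27 s = 14,607 s; 88,200 × 14,607 × 3 × 2 = 7,730,024,400 bytes.
Track C: 1 h 14 min 56 s = 4,496 s; 96,000 × 4,496 × 2 × 4 = 3,452,928,000 bytes.
Track D: exactly 2 minutes = 120 s; 64,000 × 120 × 2 × 1 = 15,360,000 bytes.
Track E: 23:38 (min:sec) = 1,418 s; 37,800 × 1,418 × 4 × 4 = 857,606,400 bytes.
Total = 12,096,238,800 bytes = 12.1 GB.

12.1 GB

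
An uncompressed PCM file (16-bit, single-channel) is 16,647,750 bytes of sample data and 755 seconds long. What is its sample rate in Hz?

11,025 Hz

Bytes = sample_rate × seconds × bytes_per_sample × channels.
sample_rate = 16,647,750 / (755 × 2 × 1) = 16,647,750 / 1,510 = 11,025 Hz.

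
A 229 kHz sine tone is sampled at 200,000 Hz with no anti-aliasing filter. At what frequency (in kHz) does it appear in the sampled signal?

29 kHz

Nyquist = 200,000/2 = 100,000 Hz; 229,000 Hz exceeds it.
Alias = |229,000 − 1×200,000| = |229,000 − 200,000| = 29,000 Hz = 29 kHz.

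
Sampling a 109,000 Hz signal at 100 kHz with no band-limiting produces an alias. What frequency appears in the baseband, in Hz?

9,000 Hz

Nyquist = 100,000/2 = 50,000 Hz; 109,000 Hz exceeds it.
Alias = |109,000 − 1×100,000| = |109,000 − 100,000| = 9,000 Hz.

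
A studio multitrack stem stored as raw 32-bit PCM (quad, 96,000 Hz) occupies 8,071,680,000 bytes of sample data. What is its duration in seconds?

Byte rate = 96,000 × 4 × 4 = 1,536,000 bytes/s.
Duration = 8,071,680,000 / 1,536,000 = 5,255 s.

5,255 seconds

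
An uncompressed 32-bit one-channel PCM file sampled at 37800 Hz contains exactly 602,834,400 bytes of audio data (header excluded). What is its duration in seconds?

Byte rate = 37,800 × 4 × 1 = 151,200 bytes/s.
Duration = 602,834,400 / 151,200 = 3,987 s.

3,987 seconds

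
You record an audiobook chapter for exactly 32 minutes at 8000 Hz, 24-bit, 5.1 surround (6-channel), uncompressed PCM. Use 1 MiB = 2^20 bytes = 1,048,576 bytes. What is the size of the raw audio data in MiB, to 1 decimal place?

Duration = exactly 32 minutes = 1,920 s.
Bytes = 8,000 samples/s × 1,920 s × 3 bytes/sample × 6 ch = 276,480,000 bytes.
276,480,000 / 1,048,576 = 263.7 MiB.

263.7 MiB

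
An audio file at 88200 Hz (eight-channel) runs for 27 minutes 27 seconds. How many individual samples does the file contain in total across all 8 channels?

1,162,123,200 samples

27 minutes 27 seconds = 1,647 s.
88,200 × 1,647 s × 8 ch = 1,162,123,200 samples.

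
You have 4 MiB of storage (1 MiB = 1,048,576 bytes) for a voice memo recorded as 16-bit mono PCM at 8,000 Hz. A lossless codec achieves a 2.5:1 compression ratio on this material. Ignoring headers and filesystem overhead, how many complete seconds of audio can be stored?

Uncompressed byte rate = 8,000 × 2 × 1 = 16,000 bytes/s.
After 2.5:1 compression, effective rate ≈ 6400 bytes/s.
Capacity = 4 × 1,048,576 = 4,194,304 bytes.
4,194,304 / effective rate ≈ 655.36 s → 655 seconds.

655 seconds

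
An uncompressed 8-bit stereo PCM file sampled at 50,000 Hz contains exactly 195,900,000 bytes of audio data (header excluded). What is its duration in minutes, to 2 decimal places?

32.65 minutes

Byte rate = 50,000 × 1 × 2 = 100,000 bytes/s.
Duration = 195,900,000 / 100,000 = 1,959 s.
1,959 s / 60 = 32.65 minutes.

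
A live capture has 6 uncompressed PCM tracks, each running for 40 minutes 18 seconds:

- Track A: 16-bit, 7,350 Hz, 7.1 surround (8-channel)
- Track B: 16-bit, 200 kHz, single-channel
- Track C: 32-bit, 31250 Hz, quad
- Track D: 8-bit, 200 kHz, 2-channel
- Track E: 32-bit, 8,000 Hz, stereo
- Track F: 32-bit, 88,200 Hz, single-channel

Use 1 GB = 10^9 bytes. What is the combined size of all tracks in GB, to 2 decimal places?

40 minutes 18 seconds = 2,418 s.
Track A: 7,350 × 2,418 × 2 × 8 = 284,356,800 bytes.
Track B: 200,000 × 2,418 × 2 × 1 = 967,200,000 bytes.
Track C: 31,250 × 2,418 × 4 × 4 = 1,209,000,000 bytes.
Track D: 200,000 × 2,418 × 1 × 2 = 967,200,000 bytes.
Track E: 8,000 × 2,418 × 4 × 2 = 154,752,000 bytes.
Track F: 88,200 × 2,418 × 4 × 1 = 853,070,400 bytes.
Total = 4,435,579,200 bytes = 4.44 GB.

4.44 GB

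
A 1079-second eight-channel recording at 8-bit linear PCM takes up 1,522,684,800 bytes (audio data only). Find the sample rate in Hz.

176,400 Hz

Bytes = sample_rate × seconds × bytes_per_sample × channels.
sample_rate = 1,522,684,800 / (1,079 × 1 × 8) = 1,522,684,800 / 8,632 = 176,400 Hz.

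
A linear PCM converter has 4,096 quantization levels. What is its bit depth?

log2(4,096) = 12.

12 bits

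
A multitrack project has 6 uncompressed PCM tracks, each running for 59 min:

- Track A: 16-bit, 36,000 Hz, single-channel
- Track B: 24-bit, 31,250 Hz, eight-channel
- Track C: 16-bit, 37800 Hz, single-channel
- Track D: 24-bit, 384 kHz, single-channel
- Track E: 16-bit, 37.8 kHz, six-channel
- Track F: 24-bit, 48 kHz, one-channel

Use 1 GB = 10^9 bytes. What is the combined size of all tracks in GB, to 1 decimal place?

9.4 GB

59 min = 3,540 s.
Track A: 36,000 × 3,540 × 2 × 1 = 254,880,000 bytes.
Track B: 31,250 × 3,540 × 3 × 8 = 2,655,000,000 bytes.
Track C: 37,800 × 3,540 × 2 × 1 = 267,624,000 bytes.
Track D: 384,000 × 3,540 × 3 × 1 = 4,078,080,000 bytes.
Track E: 37,800 × 3,540 × 2 × 6 = 1,605,744,000 bytes.
Track F: 48,000 × 3,540 × 3 × 1 = 509,760,000 bytes.
Total = 9,371,088,000 bytes = 9.4 GB.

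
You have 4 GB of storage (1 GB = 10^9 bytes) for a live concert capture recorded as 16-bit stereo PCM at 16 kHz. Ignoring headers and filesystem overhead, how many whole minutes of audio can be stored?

1,041 minutes

Uncompressed byte rate = 16,000 × 2 × 2 = 64,000 bytes/s.
Capacity = 4 × 1,000,000,000 = 4,000,000,000 bytes.
4,000,000,000 / 64,000 ≈ 62500 s → 1,041 minutes.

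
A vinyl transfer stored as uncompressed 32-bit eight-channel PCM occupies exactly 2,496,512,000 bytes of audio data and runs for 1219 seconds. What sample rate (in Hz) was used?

Bytes = sample_rate × seconds × bytes_per_sample × channels.
sample_rate = 2,496,512,000 / (1,219 × 4 × 8) = 2,496,512,000 / 39,008 = 64,000 Hz.

64,000 Hz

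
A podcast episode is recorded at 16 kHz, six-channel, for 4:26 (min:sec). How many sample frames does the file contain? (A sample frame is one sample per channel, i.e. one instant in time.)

4,256,000 sample frames

4:26 (min:sec) = 266 s.
16,000 samples/s × 266 s = 4,256,000 frames.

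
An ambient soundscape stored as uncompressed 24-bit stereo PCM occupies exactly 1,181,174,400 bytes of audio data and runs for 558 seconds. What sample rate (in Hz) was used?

Bytes = sample_rate × seconds × bytes_per_sample × channels.
sample_rate = 1,181,174,400 / (558 × 3 × 2) = 1,181,174,400 / 3,348 = 352,800 Hz.

352,800 Hz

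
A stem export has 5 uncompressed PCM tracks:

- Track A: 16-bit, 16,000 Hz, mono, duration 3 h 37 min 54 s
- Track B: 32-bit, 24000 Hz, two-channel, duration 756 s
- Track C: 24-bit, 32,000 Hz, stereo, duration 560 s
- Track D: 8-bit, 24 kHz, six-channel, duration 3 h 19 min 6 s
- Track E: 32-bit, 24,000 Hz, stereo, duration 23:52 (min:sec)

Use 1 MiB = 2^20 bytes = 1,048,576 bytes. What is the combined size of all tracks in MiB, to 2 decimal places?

Track A: 3 h 37 min 54 s = 13,074 s; 16,000 × 13,074 × 2 × 1 = 418,368,000 bytes.
Track B: 24,000 × 756 × 4 × 2 = 145,152,000 bytes.
Track C: 32,000 × 560 × 3 × 2 = 107,520,000 bytes.
Track D: 3 h 19 min 6 s = 11,946 s; 24,000 × 11,946 × 1 × 6 = 1,720,224,000 bytes.
Track E: 23:52 (min:sec) = 1,432 s; 24,000 × 1,432 × 4 × 2 = 274,944,000 bytes.
Total = 2,666,208,000 bytes = 2542.69 MiB.

2542.69 MiB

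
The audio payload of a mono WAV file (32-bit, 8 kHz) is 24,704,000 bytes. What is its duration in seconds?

772 seconds

Byte rate = 8,000 × 4 × 1 = 32,000 bytes/s.
Duration = 24,704,000 / 32,000 = 772 s.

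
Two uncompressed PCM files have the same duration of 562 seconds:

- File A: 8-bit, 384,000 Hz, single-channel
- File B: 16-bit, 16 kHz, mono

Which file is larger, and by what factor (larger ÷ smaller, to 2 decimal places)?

File A, by a factor of 12.00

File A: 384,000 × 1 × 1 = 384,000 bytes/s.
File B: 16,000 × 2 × 1 = 32,000 bytes/s.
File A is larger; ratio = 215,808,000 / 17,984,000 = 12.00.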